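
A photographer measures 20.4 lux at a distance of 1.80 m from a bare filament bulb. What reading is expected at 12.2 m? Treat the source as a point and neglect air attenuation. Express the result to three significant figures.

Since intensity falls as 1/r², the rate at 12.2 m is
20.4 × (1.80/12.2)² = 20.4 × 0.02177 = 0.4441 lux.

0.444 lux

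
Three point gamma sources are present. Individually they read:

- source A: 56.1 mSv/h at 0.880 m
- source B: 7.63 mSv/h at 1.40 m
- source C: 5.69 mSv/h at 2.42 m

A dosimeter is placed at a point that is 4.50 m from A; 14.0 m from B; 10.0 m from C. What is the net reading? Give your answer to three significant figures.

By superposition, sum each source's inverse-square contribution:
A: 56.1 × (0.880/4.50)² = 2.145 mSv/h
B: 7.63 × (1.40/14.0)² = 0.07630 mSv/h
C: 5.69 × (2.42/10.0)² = 0.3332 mSv/h
Total = 2.145 + 0.07630 + 0.3332 = 2.554 mSv/h.

2.55 mSv/h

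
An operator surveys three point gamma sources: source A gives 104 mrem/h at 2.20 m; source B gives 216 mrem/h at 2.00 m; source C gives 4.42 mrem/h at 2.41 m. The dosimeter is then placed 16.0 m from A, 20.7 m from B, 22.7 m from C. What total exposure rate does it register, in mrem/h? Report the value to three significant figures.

By superposition, sum each source's inverse-square contribution:
A: 104 × (2.20/16.0)² = 1.966 mrem/h
B: 216 × (2.00/20.7)² = 2.016 mrem/h
C: 4.42 × (2.41/22.7)² = 0.04982 mrem/h
Total = 1.966 + 2.016 + 0.04982 = 4.032 mrem/h.

4.03 mrem/h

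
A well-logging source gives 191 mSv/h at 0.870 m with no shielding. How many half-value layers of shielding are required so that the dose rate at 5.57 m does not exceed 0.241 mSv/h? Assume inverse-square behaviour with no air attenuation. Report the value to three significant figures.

At 5.57 m, distance alone gives (0.870/5.57)² = 0.02440, so 191 × 0.02440 = 4.660 mSv/h.
Further attenuation needed: 4.660/0.241 = 19.34.
n = log₂(19.34) = 4.274 half-value layers.

4.27 half-value layers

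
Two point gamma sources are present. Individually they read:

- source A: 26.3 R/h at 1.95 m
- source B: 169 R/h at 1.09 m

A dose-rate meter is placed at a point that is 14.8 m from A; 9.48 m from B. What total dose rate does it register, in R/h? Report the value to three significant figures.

By superposition, sum each source's inverse-square contribution:
A: 26.3 × (1.95/14.8)² = 0.4566 R/h
B: 169 × (1.09/9.48)² = 2.234 R/h
Total = 0.4566 + 2.234 = 2.691 R/h.

2.69 R/h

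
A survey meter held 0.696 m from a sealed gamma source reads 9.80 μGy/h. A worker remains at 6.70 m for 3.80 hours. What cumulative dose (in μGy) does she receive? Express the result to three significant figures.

Applying the 1/r² law, rate at 6.70 m:
9.80 × (0.696/6.70)² = 9.80 × 0.01079 = 0.1057 μGy/h.
Dose = rate × time = 0.1057 μGy/h × 3.800 h = 0.4017 μGy.

0.402 μGy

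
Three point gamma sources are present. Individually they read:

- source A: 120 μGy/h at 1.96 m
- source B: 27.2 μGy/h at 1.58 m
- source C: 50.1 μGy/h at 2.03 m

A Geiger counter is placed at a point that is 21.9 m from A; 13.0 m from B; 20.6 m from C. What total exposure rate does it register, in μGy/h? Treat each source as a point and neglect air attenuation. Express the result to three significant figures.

Each source contributes Iᵢ·(dᵢ/rᵢ)²; contributions add.
A: 120 × (1.96/21.9)² = 0.9612 μGy/h
B: 27.2 × (1.58/13.0)² = 0.4018 μGy/h
C: 50.1 × (2.03/20.6)² = 0.4865 μGy/h
Total = 0.9612 + 0.4018 + 0.4865 = 1.849 μGy/h.

1.85 μGy/h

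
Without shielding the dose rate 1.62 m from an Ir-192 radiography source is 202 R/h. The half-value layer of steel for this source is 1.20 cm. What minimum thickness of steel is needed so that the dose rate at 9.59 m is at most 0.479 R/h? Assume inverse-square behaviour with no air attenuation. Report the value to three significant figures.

At 9.59 m, distance alone gives (1.62/9.59)² = 0.02854, so 202 × 0.02854 = 5.765 R/h.
Further attenuation needed: 5.765/0.479 = 12.04.
n = log₂(12.04) = 3.590 half-value layers.
Thickness = 3.590 × 1.20 cm = 4.308 cm.

4.31 cm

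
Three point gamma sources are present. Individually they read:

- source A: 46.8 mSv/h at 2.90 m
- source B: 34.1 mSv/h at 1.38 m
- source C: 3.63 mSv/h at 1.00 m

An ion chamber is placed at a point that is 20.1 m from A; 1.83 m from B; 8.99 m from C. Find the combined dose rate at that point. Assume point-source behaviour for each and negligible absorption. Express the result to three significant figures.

20.4 mSv/h

Each source contributes Iᵢ·(dᵢ/rᵢ)²; contributions add.
A: 46.8 × (2.90/20.1)² = 0.9742 mSv/h
B: 34.1 × (1.38/1.83)² = 19.39 mSv/h
C: 3.63 × (1.00/8.99)² = 0.04491 mSv/h
Total = 0.9742 + 19.39 + 0.04491 = 20.41 mSv/h.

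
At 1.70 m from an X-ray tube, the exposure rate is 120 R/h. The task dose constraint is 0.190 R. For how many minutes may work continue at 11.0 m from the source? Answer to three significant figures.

3.98 min

Using I₁d₁² = I₂d₂², rate at 11.0 m:
(1.70/11.0)² = 0.02388, so 120 × 0.02388 = 2.866 R/h.
Stay time = 0.190 R ÷ 2.866 R/h = 0.06629 h = 3.977 min.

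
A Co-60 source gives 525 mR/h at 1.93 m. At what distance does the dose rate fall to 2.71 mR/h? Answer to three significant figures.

26.9 m

Using I₁d₁² = I₂d₂², d₂ = d₁·√(I₁/I₂).
I₁/I₂ = 525/2.71 = 193.7, so d₂ = 1.93 × √193.7 = 26.86 m.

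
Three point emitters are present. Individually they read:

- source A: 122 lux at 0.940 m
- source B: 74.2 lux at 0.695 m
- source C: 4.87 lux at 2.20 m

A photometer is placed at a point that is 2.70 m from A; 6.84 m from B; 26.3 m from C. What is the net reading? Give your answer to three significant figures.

By superposition, sum each source's inverse-square contribution:
A: 122 × (0.940/2.70)² = 14.79 lux
B: 74.2 × (0.695/6.84)² = 0.7661 lux
C: 4.87 × (2.20/26.3)² = 0.03408 lux
Total = 14.79 + 0.7661 + 0.03408 = 15.59 lux.

15.6 lux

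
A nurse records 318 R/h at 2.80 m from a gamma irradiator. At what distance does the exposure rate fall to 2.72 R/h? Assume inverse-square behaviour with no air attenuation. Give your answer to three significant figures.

30.3 m

Intensity scales as (d₁/d₂)², so d₂ = d₁·√(I₁/I₂).
I₁/I₂ = 318/2.72 = 116.9, so d₂ = 2.80 × √116.9 = 30.27 m.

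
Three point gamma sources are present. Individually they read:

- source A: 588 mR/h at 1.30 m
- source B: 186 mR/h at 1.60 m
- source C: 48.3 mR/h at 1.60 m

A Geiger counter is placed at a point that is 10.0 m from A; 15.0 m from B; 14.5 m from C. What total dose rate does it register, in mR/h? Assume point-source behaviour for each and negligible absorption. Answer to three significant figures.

12.6 mR/h

By superposition, sum each source's inverse-square contribution:
A: 588 × (1.30/10.0)² = 9.937 mR/h
B: 186 × (1.60/15.0)² = 2.116 mR/h
C: 48.3 × (1.60/14.5)² = 0.5881 mR/h
Total = 9.937 + 2.116 + 0.5881 = 12.64 mR/h.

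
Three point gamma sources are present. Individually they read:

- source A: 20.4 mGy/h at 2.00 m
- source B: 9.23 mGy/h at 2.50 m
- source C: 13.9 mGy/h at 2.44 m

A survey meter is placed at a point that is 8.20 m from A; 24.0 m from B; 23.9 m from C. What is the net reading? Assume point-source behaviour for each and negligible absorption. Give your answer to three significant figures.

Each source contributes Iᵢ·(dᵢ/rᵢ)²; contributions add.
A: 20.4 × (2.00/8.20)² = 1.214 mGy/h
B: 9.23 × (2.50/24.0)² = 0.1002 mGy/h
C: 13.9 × (2.44/23.9)² = 0.1449 mGy/h
Total = 1.214 + 0.1002 + 0.1449 = 1.459 mGy/h.

1.46 mGy/h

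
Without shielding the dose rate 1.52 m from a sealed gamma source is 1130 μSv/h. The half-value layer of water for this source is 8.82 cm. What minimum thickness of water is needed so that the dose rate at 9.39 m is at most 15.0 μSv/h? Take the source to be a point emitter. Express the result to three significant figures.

At 9.39 m, distance alone gives 1130 × (1.52/9.39)² = 1130 × 0.02620 = 29.61 μSv/h.
Further attenuation needed: 29.61/15.0 = 1.974.
n = log₂(1.974) = 0.9811 half-value layers.
Thickness = 0.9811 × 8.82 cm = 8.653 cm.

8.65 cm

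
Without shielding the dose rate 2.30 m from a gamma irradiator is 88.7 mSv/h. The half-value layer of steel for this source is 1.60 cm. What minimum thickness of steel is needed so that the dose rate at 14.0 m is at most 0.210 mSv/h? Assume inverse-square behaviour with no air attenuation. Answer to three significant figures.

At 14.0 m, distance alone gives 88.7 × (2.30/14.0)² = 88.7 × 0.02699 = 2.394 mSv/h.
Further attenuation needed: 2.394/0.210 = 11.40.
n = log₂(11.40) = 3.511 half-value layers.
Thickness = 3.511 × 1.60 cm = 5.618 cm.

5.62 cm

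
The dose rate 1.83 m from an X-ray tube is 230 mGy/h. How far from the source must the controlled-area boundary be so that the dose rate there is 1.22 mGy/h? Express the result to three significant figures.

25.1 m

Intensity scales as (d₁/d₂)², so d₂ = d₁·√(I₁/I₂).
I₁/I₂ = 230/1.22 = 188.5, so d₂ = 1.83 × √188.5 = 25.13 m.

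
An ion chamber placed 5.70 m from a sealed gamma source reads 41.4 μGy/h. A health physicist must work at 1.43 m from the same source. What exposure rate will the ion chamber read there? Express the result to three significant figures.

Since intensity falls as 1/r², scaling from 5.70 m to 1.43 m:
(5.70/1.43)² = 15.89, so 41.4 × 15.89 = 657.8 μGy/h.

658 μGy/h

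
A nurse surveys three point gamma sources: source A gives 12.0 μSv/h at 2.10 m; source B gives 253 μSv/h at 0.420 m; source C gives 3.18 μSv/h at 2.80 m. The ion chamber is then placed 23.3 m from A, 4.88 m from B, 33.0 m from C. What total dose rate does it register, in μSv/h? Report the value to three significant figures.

1.99 μSv/h

Each source contributes Iᵢ·(dᵢ/rᵢ)²; contributions add.
A: 12.0 × (2.10/23.3)² = 0.09748 μSv/h
B: 253 × (0.420/4.88)² = 1.874 μSv/h
C: 3.18 × (2.80/33.0)² = 0.02289 μSv/h
Total = 0.09748 + 1.874 + 0.02289 = 1.994 μSv/h.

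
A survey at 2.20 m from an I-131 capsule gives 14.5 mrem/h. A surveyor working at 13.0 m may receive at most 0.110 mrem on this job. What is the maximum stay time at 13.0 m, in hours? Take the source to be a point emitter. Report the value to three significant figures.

0.265 h

Intensity scales as (d₁/d₂)², so rate at 13.0 m:
(2.20/13.0)² = 0.02864, so 14.5 × 0.02864 = 0.4153 mrem/h.
Stay time = 0.110 mrem ÷ 0.4153 mrem/h = 0.2649 h.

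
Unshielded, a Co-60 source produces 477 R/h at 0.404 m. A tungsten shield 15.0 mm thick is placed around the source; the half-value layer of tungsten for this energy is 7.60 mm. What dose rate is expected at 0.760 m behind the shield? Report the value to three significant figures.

Distance alone: (0.404/0.760)² = 0.2826, so 477 × 0.2826 = 134.8 R/h.
Shield: 15.0/7.60 = 1.974 half-value layers → attenuation 2^(−1.974) = 0.2545.
Combined: 134.8 × 0.2545 = 34.31 R/h.

34.3 R/h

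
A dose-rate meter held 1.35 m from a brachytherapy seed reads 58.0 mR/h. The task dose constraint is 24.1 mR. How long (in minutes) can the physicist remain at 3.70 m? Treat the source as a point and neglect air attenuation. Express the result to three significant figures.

187 min

Applying the 1/r² law, rate at 3.70 m:
58.0 × (1.35/3.70)² = 58.0 × 0.1331 = 7.720 mR/h.
Stay time = 24.1 mR ÷ 7.720 mR/h = 3.122 h = 187.3 min.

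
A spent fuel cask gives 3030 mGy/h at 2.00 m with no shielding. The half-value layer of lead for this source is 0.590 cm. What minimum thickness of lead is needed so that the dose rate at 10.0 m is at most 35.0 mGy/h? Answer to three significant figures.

At 10.0 m, distance alone gives 3030 × (2.00/10.0)² = 3030 × 0.04000 = 121.2 mGy/h.
Further attenuation needed: 121.2/35.0 = 3.463.
n = log₂(3.463) = 1.792 half-value layers.
Thickness = 1.792 × 0.590 cm = 1.057 cm.

1.06 cm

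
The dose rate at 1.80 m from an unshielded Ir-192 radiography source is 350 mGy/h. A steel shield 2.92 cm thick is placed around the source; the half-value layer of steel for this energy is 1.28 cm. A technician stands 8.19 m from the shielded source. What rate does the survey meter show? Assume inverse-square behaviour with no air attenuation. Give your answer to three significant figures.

Distance alone: 350 × (1.80/8.19)² = 350 × 0.04830 = 16.91 mGy/h.
Shield: 2.92/1.28 = 2.281 half-value layers → attenuation 2^(−2.281) = 0.2058.
Combined: 16.91 × 0.2058 = 3.480 mGy/h.

3.48 mGy/h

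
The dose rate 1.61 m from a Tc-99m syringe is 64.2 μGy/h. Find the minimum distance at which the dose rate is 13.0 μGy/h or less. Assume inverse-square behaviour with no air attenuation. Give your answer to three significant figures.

3.58 m

Using I₁d₁² = I₂d₂², d₂ = d₁·√(I₁/I₂).
I₁/I₂ = 64.2/13.0 = 4.938, so d₂ = 1.61 × √4.938 = 3.578 m.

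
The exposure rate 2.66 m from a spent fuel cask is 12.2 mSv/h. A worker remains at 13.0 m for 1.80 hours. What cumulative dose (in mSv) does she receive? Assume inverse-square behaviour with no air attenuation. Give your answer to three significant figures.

Since intensity falls as 1/r², rate at 13.0 m:
12.2 × (2.66/13.0)² = 12.2 × 0.04187 = 0.5108 mSv/h.
Dose = rate × time = 0.5108 mSv/h × 1.800 h = 0.9194 mSv.

0.919 mSv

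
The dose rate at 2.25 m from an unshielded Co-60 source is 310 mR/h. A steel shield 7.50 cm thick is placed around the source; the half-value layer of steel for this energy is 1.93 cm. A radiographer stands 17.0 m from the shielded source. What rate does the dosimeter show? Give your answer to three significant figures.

0.367 mR/h

Distance alone: 310 × (2.25/17.0)² = 310 × 0.01752 = 5.431 mR/h.
Shield: 7.50/1.93 = 3.886 half-value layers → attenuation 2^(−3.886) = 0.06764.
Combined: 5.431 × 0.06764 = 0.3674 mR/h.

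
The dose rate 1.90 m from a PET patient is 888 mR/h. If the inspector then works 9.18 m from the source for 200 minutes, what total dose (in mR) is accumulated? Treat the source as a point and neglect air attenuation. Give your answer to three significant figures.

127 mR

Intensity scales as (d₁/d₂)², so rate at 9.18 m:
888 × (1.90/9.18)² = 888 × 0.04284 = 38.04 mR/h.
Dose = rate × time = 38.04 mR/h × 3.333 h = 126.8 mR.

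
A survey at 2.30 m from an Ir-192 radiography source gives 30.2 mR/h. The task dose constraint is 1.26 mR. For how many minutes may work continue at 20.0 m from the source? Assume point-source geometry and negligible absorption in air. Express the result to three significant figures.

Applying the 1/r² law, rate at 20.0 m:
(2.30/20.0)² = 0.01322, so 30.2 × 0.01322 = 0.3992 mR/h.
Stay time = 1.26 mR ÷ 0.3992 mR/h = 3.156 h = 189.4 min.

189 min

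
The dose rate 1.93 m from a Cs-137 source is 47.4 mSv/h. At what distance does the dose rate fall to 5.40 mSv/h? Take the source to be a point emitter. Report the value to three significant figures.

5.72 m

Since intensity falls as 1/r², d₂ = d₁·√(I₁/I₂).
I₁/I₂ = 47.4/5.40 = 8.778, so d₂ = 1.93 × √8.778 = 5.718 m.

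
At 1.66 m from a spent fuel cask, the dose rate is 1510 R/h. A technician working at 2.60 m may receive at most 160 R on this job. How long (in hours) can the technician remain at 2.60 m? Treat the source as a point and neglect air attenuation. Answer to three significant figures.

0.260 h

Since intensity falls as 1/r², rate at 2.60 m:
(1.66/2.60)² = 0.4076, so 1510 × 0.4076 = 615.5 R/h.
Stay time = 160 R ÷ 615.5 R/h = 0.2600 h.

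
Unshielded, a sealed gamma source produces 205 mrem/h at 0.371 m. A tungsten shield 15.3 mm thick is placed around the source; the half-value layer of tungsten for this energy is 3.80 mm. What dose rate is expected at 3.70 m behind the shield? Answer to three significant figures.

0.126 mrem/h

Distance alone: 205 × (0.371/3.70)² = 205 × 0.01005 = 2.060 mrem/h.
Shield: 15.3/3.80 = 4.026 half-value layers → attenuation 2^(−4.026) = 0.06138.
Combined: 2.060 × 0.06138 = 0.1264 mrem/h.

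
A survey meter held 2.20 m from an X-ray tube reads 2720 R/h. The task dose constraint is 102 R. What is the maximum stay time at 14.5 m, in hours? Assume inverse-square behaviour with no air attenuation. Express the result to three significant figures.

Since intensity falls as 1/r², rate at 14.5 m:
2720 × (2.20/14.5)² = 2720 × 0.02302 = 62.61 R/h.
Stay time = 102 R ÷ 62.61 R/h = 1.629 h.

1.63 h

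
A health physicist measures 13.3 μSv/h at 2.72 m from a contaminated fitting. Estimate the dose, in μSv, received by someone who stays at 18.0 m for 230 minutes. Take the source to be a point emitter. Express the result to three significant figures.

1.16 μSv

Since intensity falls as 1/r², rate at 18.0 m:
(2.72/18.0)² = 0.02283, so 13.3 × 0.02283 = 0.3036 μSv/h.
Dose = rate × time = 0.3036 μSv/h × 3.833 h = 1.164 μSv.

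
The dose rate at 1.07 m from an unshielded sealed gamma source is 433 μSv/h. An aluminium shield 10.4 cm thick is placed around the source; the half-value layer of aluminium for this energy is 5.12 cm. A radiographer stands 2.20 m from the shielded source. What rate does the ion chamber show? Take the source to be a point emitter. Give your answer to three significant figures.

25.1 μSv/h

Distance alone: 433 × (1.07/2.20)² = 433 × 0.2365 = 102.4 μSv/h.
Shield: 10.4/5.12 = 2.031 half-value layers → attenuation 2^(−2.031) = 0.2447.
Combined: 102.4 × 0.2447 = 25.06 μSv/h.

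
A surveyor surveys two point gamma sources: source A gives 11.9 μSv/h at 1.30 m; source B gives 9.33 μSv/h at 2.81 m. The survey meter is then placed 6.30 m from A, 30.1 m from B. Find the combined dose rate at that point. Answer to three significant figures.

0.588 μSv/h

By superposition, sum each source's inverse-square contribution:
A: 11.9 × (1.30/6.30)² = 0.5067 μSv/h
B: 9.33 × (2.81/30.1)² = 0.08131 μSv/h
Total = 0.5067 + 0.08131 = 0.5880 μSv/h.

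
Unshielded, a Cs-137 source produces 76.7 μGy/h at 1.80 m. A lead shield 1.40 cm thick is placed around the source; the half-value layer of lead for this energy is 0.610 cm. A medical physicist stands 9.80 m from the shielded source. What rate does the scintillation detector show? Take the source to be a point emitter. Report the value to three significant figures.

Distance alone: (1.80/9.80)² = 0.03374, so 76.7 × 0.03374 = 2.588 μGy/h.
Shield: 1.40/0.610 = 2.295 half-value layers → attenuation 2^(−2.295) = 0.2038.
Combined: 2.588 × 0.2038 = 0.5274 μGy/h.

0.527 μGy/h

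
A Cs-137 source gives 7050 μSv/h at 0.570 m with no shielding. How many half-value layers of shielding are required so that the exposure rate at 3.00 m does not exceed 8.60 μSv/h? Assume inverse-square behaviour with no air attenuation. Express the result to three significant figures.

At 3.00 m, distance alone gives 7050 × (0.570/3.00)² = 7050 × 0.03610 = 254.5 μSv/h.
Further attenuation needed: 254.5/8.60 = 29.59.
n = log₂(29.59) = 4.887 half-value layers.

4.89 half-value layers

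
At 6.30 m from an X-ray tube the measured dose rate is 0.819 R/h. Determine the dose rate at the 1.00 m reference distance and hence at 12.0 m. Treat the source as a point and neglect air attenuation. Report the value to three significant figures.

Applying the 1/r² law,
At 1.00 m: 0.819 × (6.30/1.00)² = 0.819 × 39.69 = 32.51 R/h
At 12.0 m: 32.51 × (1.00/12.0)² = 32.51 × 0.006944 = 0.2257 R/h.

32.5 R/h; 0.226 R/h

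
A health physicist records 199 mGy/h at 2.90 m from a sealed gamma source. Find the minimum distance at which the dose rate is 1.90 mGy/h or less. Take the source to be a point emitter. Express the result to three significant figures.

29.7 m

Applying the 1/r² law, d₂ = d₁·√(I₁/I₂).
I₁/I₂ = 199/1.90 = 104.7, so d₂ = 2.90 × √104.7 = 29.67 m.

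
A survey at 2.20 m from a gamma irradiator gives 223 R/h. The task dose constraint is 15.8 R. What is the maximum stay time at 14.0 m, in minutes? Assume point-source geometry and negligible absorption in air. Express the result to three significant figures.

Since intensity falls as 1/r², rate at 14.0 m:
223 × (2.20/14.0)² = 223 × 0.02469 = 5.506 R/h.
Stay time = 15.8 R ÷ 5.506 R/h = 2.870 h = 172.2 min.

172 min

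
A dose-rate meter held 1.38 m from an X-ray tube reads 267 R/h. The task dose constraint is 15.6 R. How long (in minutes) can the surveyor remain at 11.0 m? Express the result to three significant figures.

223 min

Applying the 1/r² law, rate at 11.0 m:
(1.38/11.0)² = 0.01574, so 267 × 0.01574 = 4.203 R/h.
Stay time = 15.6 R ÷ 4.203 R/h = 3.712 h = 222.7 min.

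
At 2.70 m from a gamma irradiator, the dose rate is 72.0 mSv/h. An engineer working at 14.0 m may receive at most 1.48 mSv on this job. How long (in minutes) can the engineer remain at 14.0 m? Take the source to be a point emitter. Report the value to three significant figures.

33.2 min

Using I₁d₁² = I₂d₂², rate at 14.0 m:
72.0 × (2.70/14.0)² = 72.0 × 0.03719 = 2.678 mSv/h.
Stay time = 1.48 mSv ÷ 2.678 mSv/h = 0.5527 h = 33.16 min.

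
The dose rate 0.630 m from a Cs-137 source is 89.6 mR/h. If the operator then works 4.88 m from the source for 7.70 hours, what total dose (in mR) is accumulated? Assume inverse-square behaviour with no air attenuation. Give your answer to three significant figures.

Using I₁d₁² = I₂d₂², rate at 4.88 m:
89.6 × (0.630/4.88)² = 89.6 × 0.01667 = 1.494 mR/h.
Dose = rate × time = 1.494 mR/h × 7.700 h = 11.50 mR.

11.5 mR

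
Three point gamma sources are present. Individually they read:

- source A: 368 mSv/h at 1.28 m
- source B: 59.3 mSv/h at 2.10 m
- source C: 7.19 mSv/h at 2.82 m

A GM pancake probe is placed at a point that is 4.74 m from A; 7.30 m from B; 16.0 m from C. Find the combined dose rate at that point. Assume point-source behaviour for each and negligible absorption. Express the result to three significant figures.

By superposition, sum each source's inverse-square contribution:
A: 368 × (1.28/4.74)² = 26.84 mSv/h
B: 59.3 × (2.10/7.30)² = 4.907 mSv/h
C: 7.19 × (2.82/16.0)² = 0.2234 mSv/h
Total = 26.84 + 4.907 + 0.2234 = 31.97 mSv/h.

32.0 mSv/h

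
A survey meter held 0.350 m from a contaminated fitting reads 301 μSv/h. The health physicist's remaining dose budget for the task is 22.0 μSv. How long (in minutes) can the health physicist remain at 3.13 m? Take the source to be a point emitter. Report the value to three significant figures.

351 min

By the inverse-square law, rate at 3.13 m:
(0.350/3.13)² = 0.01250, so 301 × 0.01250 = 3.763 μSv/h.
Stay time = 22.0 μSv ÷ 3.763 μSv/h = 5.846 h = 350.8 min.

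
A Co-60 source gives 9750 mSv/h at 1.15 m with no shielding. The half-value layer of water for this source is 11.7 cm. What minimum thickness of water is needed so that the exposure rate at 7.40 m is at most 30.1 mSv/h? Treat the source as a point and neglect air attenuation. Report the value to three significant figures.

34.7 cm

At 7.40 m, distance alone gives 9750 × (1.15/7.40)² = 9750 × 0.02415 = 235.5 mSv/h.
Further attenuation needed: 235.5/30.1 = 7.824.
n = log₂(7.824) = 2.968 half-value layers.
Thickness = 2.968 × 11.7 cm = 34.73 cm.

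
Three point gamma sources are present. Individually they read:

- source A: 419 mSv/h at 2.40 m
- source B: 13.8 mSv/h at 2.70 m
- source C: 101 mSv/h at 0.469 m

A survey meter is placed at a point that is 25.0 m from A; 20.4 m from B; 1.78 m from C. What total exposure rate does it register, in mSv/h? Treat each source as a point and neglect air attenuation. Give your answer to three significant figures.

11.1 mSv/h

Each source contributes Iᵢ·(dᵢ/rᵢ)²; contributions add.
A: 419 × (2.40/25.0)² = 3.862 mSv/h
B: 13.8 × (2.70/20.4)² = 0.2417 mSv/h
C: 101 × (0.469/1.78)² = 7.012 mSv/h
Total = 3.862 + 0.2417 + 7.012 = 11.12 mSv/h.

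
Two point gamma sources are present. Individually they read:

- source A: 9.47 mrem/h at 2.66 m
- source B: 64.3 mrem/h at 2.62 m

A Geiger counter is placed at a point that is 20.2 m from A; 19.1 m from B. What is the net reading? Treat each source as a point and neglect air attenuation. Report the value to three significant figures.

1.37 mrem/h

Each source contributes Iᵢ·(dᵢ/rᵢ)²; contributions add.
A: 9.47 × (2.66/20.2)² = 0.1642 mrem/h
B: 64.3 × (2.62/19.1)² = 1.210 mrem/h
Total = 0.1642 + 1.210 = 1.374 mrem/h.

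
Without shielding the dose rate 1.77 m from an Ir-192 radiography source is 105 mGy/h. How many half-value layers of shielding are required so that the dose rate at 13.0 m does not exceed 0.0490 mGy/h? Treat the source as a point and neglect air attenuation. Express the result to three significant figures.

5.31 half-value layers

At 13.0 m, distance alone gives (1.77/13.0)² = 0.01854, so 105 × 0.01854 = 1.947 mGy/h.
Further attenuation needed: 1.947/0.0490 = 39.73.
n = log₂(39.73) = 5.312 half-value layers.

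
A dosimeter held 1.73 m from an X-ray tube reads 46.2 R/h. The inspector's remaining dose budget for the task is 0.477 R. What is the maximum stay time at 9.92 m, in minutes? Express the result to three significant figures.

Intensity scales as (d₁/d₂)², so rate at 9.92 m:
(1.73/9.92)² = 0.03041, so 46.2 × 0.03041 = 1.405 R/h.
Stay time = 0.477 R ÷ 1.405 R/h = 0.3395 h = 20.37 min.

20.4 min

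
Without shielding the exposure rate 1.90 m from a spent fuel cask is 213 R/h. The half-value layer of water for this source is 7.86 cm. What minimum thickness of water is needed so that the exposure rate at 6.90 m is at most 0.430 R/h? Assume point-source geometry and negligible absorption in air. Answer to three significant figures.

At 6.90 m, distance alone gives 213 × (1.90/6.90)² = 213 × 0.07582 = 16.15 R/h.
Further attenuation needed: 16.15/0.430 = 37.56.
n = log₂(37.56) = 5.231 half-value layers.
Thickness = 5.231 × 7.86 cm = 41.12 cm.

41.1 cm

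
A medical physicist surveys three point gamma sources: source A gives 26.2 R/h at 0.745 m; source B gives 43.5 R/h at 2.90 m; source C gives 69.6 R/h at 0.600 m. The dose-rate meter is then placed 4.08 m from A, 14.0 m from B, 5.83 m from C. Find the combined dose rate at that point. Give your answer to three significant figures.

3.48 R/h

Each source contributes Iᵢ·(dᵢ/rᵢ)²; contributions add.
A: 26.2 × (0.745/4.08)² = 0.8736 R/h
B: 43.5 × (2.90/14.0)² = 1.867 R/h
C: 69.6 × (0.600/5.83)² = 0.7372 R/h
Total = 0.8736 + 1.867 + 0.7372 = 3.478 R/h.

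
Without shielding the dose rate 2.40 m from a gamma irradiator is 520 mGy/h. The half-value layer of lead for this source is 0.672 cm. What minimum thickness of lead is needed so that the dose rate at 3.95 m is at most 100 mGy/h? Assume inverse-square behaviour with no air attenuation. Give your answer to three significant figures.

At 3.95 m, distance alone gives 520 × (2.40/3.95)² = 520 × 0.3692 = 192.0 mGy/h.
Further attenuation needed: 192.0/100 = 1.920.
n = log₂(1.920) = 0.9411 half-value layers.
Thickness = 0.9411 × 0.672 cm = 0.6324 cm.

0.632 cm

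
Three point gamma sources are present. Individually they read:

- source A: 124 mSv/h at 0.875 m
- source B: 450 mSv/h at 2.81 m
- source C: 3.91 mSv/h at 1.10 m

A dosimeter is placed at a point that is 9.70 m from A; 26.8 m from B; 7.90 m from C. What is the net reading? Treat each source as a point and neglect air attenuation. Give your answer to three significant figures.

6.03 mSv/h

By superposition, sum each source's inverse-square contribution:
A: 124 × (0.875/9.70)² = 1.009 mSv/h
B: 450 × (2.81/26.8)² = 4.947 mSv/h
C: 3.91 × (1.10/7.90)² = 0.07581 mSv/h
Total = 1.009 + 4.947 + 0.07581 = 6.032 mSv/h.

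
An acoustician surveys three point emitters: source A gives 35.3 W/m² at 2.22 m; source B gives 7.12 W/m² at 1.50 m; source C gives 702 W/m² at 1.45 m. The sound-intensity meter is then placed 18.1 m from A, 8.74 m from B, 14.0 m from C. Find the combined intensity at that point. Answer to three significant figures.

8.27 W/m²

By superposition, sum each source's inverse-square contribution:
A: 35.3 × (2.22/18.1)² = 0.5310 W/m²
B: 7.12 × (1.50/8.74)² = 0.2097 W/m²
C: 702 × (1.45/14.0)² = 7.530 W/m²
Total = 0.5310 + 0.2097 + 7.530 = 8.271 W/m².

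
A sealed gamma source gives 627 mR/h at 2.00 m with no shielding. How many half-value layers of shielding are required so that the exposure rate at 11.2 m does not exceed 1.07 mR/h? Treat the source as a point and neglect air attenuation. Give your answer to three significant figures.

At 11.2 m, distance alone gives 627 × (2.00/11.2)² = 627 × 0.03189 = 20.00 mR/h.
Further attenuation needed: 20.00/1.07 = 18.69.
n = log₂(18.69) = 4.224 half-value layers.

4.22 half-value layers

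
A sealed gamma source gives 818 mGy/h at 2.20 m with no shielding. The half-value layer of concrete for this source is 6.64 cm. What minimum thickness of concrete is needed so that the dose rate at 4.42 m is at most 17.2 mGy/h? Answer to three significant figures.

At 4.42 m, distance alone gives 818 × (2.20/4.42)² = 818 × 0.2477 = 202.6 mGy/h.
Further attenuation needed: 202.6/17.2 = 11.78.
n = log₂(11.78) = 3.558 half-value layers.
Thickness = 3.558 × 6.64 cm = 23.63 cm.

23.6 cm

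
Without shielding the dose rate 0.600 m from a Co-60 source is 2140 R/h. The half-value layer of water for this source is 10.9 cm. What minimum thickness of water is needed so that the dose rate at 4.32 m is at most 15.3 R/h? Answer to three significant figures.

At 4.32 m, distance alone gives 2140 × (0.600/4.32)² = 2140 × 0.01929 = 41.28 R/h.
Further attenuation needed: 41.28/15.3 = 2.698.
n = log₂(2.698) = 1.432 half-value layers.
Thickness = 1.432 × 10.9 cm = 15.61 cm.

15.6 cm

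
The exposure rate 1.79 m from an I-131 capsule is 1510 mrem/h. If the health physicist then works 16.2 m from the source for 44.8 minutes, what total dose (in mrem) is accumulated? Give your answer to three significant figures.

13.8 mrem

Applying the 1/r² law, rate at 16.2 m:
1510 × (1.79/16.2)² = 1510 × 0.01221 = 18.44 mrem/h.
Dose = rate × time = 18.44 mrem/h × 0.7467 h = 13.77 mrem.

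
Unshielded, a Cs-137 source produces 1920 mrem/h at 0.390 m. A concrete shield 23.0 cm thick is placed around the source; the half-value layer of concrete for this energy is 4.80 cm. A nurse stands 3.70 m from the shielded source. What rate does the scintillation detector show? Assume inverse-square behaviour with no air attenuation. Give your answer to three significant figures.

Distance alone: 1920 × (0.390/3.70)² = 1920 × 0.01111 = 21.33 mrem/h.
Shield: 23.0/4.80 = 4.792 half-value layers → attenuation 2^(−4.792) = 0.03610.
Combined: 21.33 × 0.03610 = 0.7700 mrem/h.

0.770 mrem/h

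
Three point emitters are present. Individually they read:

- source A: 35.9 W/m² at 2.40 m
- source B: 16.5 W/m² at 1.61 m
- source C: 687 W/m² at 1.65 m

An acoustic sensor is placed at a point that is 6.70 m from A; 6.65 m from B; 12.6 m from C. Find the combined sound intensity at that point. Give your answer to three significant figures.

17.4 W/m²

Each source contributes Iᵢ·(dᵢ/rᵢ)²; contributions add.
A: 35.9 × (2.40/6.70)² = 4.606 W/m²
B: 16.5 × (1.61/6.65)² = 0.9671 W/m²
C: 687 × (1.65/12.6)² = 11.78 W/m²
Total = 4.606 + 0.9671 + 11.78 = 17.35 W/m².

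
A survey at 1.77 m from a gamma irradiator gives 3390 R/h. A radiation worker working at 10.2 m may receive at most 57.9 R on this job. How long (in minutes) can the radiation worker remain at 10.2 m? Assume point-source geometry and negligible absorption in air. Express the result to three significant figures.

Intensity scales as (d₁/d₂)², so rate at 10.2 m:
3390 × (1.77/10.2)² = 3390 × 0.03011 = 102.1 R/h.
Stay time = 57.9 R ÷ 102.1 R/h = 0.5671 h = 34.03 min.

34.0 min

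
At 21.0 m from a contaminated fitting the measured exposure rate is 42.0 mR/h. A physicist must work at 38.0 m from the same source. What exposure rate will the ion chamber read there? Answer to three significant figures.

Using I₁d₁² = I₂d₂², scaling from 21.0 m to 38.0 m:
(21.0/38.0)² = 0.3054, so 42.0 × 0.3054 = 12.83 mR/h.

12.8 mR/h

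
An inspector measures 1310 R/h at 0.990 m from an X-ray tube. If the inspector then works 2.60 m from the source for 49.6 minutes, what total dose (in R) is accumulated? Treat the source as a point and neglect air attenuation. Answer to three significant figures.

Since intensity falls as 1/r², rate at 2.60 m:
1310 × (0.990/2.60)² = 1310 × 0.1450 = 189.9 R/h.
Dose = rate × time = 189.9 R/h × 0.8267 h = 157.0 R.

157 R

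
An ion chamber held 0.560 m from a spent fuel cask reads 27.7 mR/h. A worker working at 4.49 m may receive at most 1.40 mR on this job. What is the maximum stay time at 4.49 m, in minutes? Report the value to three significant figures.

195 min

Since intensity falls as 1/r², rate at 4.49 m:
27.7 × (0.560/4.49)² = 27.7 × 0.01556 = 0.4310 mR/h.
Stay time = 1.40 mR ÷ 0.4310 mR/h = 3.248 h = 194.9 min.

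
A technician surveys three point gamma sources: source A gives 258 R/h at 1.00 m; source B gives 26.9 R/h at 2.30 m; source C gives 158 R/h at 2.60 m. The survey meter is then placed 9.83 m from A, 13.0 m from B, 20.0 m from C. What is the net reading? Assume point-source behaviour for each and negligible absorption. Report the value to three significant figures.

6.18 R/h

By superposition, sum each source's inverse-square contribution:
A: 258 × (1.00/9.83)² = 2.670 R/h
B: 26.9 × (2.30/13.0)² = 0.8420 R/h
C: 158 × (2.60/20.0)² = 2.670 R/h
Total = 2.670 + 0.8420 + 2.670 = 6.182 R/h.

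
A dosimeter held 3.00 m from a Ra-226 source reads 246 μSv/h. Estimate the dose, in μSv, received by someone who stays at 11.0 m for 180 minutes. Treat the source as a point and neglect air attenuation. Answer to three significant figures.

By the inverse-square law, rate at 11.0 m:
246 × (3.00/11.0)² = 246 × 0.07438 = 18.30 μSv/h.
Dose = rate × time = 18.30 μSv/h × 3.000 h = 54.90 μSv.

54.9 μSv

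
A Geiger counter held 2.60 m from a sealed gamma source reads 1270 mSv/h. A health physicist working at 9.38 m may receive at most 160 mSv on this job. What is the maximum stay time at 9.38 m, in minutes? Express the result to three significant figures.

98.4 min

Intensity scales as (d₁/d₂)², so rate at 9.38 m:
(2.60/9.38)² = 0.07683, so 1270 × 0.07683 = 97.57 mSv/h.
Stay time = 160 mSv ÷ 97.57 mSv/h = 1.640 h = 98.40 min.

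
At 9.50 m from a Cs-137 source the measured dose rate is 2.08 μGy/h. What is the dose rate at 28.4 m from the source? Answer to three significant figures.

Applying the 1/r² law, scaling from 9.50 m to 28.4 m:
2.08 × (9.50/28.4)² = 2.08 × 0.1119 = 0.2328 μGy/h.

0.233 μGy/h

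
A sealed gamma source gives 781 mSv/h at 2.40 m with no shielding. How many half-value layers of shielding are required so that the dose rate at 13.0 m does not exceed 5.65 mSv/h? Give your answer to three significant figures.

At 13.0 m, distance alone gives (2.40/13.0)² = 0.03408, so 781 × 0.03408 = 26.62 mSv/h.
Further attenuation needed: 26.62/5.65 = 4.712.
n = log₂(4.712) = 2.236 half-value layers.

2.24 half-value layers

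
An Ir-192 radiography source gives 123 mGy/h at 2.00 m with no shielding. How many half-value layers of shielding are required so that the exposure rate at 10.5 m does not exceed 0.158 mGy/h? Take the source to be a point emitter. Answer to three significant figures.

At 10.5 m, distance alone gives 123 × (2.00/10.5)² = 123 × 0.03628 = 4.462 mGy/h.
Further attenuation needed: 4.462/0.158 = 28.24.
n = log₂(28.24) = 4.820 half-value layers.

4.82 half-value layers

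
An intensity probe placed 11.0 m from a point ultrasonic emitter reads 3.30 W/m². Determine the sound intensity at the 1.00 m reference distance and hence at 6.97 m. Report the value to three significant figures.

399 W/m²; 8.22 W/m²

Intensity scales as (d₁/d₂)², so
At 1.00 m: 3.30 × (11.0/1.00)² = 3.30 × 121.0 = 399.3 W/m²
At 6.97 m: (1.00/6.97)² = 0.02058, so 399.3 × 0.02058 = 8.218 W/m².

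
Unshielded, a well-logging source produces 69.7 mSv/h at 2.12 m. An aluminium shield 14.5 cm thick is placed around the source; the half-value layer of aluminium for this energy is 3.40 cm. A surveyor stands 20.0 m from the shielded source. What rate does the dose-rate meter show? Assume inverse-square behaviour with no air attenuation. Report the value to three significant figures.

0.0407 mSv/h

Distance alone: 69.7 × (2.12/20.0)² = 69.7 × 0.01124 = 0.7834 mSv/h.
Shield: 14.5/3.40 = 4.265 half-value layers → attenuation 2^(−4.265) = 0.05201.
Combined: 0.7834 × 0.05201 = 0.04074 mSv/h.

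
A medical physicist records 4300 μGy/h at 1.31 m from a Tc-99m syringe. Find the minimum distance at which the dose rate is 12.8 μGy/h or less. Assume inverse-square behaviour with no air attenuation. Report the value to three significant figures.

24.0 m

Since intensity falls as 1/r², d₂ = d₁·√(I₁/I₂).
I₁/I₂ = 4300/12.8 = 335.9, so d₂ = 1.31 × √335.9 = 24.01 m.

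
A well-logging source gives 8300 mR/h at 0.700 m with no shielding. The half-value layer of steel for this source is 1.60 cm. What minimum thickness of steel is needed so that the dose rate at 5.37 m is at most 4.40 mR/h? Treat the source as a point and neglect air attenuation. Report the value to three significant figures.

At 5.37 m, distance alone gives 8300 × (0.700/5.37)² = 8300 × 0.01699 = 141.0 mR/h.
Further attenuation needed: 141.0/4.40 = 32.05.
n = log₂(32.05) = 5.002 half-value layers.
Thickness = 5.002 × 1.60 cm = 8.003 cm.

8.00 cm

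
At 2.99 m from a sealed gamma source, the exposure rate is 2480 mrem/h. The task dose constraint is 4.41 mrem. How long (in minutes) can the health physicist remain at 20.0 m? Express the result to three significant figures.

Since intensity falls as 1/r², rate at 20.0 m:
2480 × (2.99/20.0)² = 2480 × 0.02235 = 55.43 mrem/h.
Stay time = 4.41 mrem ÷ 55.43 mrem/h = 0.07956 h = 4.774 min.

4.77 min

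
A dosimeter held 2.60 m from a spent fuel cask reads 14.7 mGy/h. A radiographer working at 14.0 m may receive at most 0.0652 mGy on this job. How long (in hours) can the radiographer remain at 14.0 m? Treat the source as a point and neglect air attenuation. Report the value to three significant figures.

Using I₁d₁² = I₂d₂², rate at 14.0 m:
(2.60/14.0)² = 0.03449, so 14.7 × 0.03449 = 0.5070 mGy/h.
Stay time = 0.0652 mGy ÷ 0.5070 mGy/h = 0.1286 h.

0.129 h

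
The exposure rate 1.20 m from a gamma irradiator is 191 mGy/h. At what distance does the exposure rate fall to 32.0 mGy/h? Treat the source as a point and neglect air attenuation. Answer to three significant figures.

2.93 m

Using I₁d₁² = I₂d₂², d₂ = d₁·√(I₁/I₂).
I₁/I₂ = 191/32.0 = 5.969, so d₂ = 1.20 × √5.969 = 2.932 m.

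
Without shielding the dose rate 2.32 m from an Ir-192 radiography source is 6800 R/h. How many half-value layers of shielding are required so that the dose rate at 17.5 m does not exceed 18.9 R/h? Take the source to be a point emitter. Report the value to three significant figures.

At 17.5 m, distance alone gives (2.32/17.5)² = 0.01758, so 6800 × 0.01758 = 119.5 R/h.
Further attenuation needed: 119.5/18.9 = 6.323.
n = log₂(6.323) = 2.661 half-value layers.

2.66 half-value layers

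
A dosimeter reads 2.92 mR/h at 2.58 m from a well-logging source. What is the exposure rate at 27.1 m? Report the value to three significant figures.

Intensity scales as (d₁/d₂)², so the rate at 27.1 m is
2.92 × (2.58/27.1)² = 2.92 × 0.009064 = 0.02647 mR/h.

0.0265 mR/h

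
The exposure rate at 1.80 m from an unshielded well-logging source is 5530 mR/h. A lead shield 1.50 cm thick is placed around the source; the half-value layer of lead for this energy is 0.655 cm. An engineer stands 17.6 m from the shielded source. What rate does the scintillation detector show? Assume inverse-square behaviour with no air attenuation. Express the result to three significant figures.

Distance alone: (1.80/17.6)² = 0.01046, so 5530 × 0.01046 = 57.84 mR/h.
Shield: 1.50/0.655 = 2.290 half-value layers → attenuation 2^(−2.290) = 0.2045.
Combined: 57.84 × 0.2045 = 11.83 mR/h.

11.8 mR/h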